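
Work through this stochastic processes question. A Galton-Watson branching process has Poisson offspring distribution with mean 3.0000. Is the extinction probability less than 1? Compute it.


Since mu = 3.0000 > 1, extinction prob q < 1.
Solve s = exp(mu*(s-1)) iteratively.
q = 0.0595

0.0595


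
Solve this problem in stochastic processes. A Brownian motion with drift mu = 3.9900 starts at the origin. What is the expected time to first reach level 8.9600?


Expected first passage time = a/mu
= 8.9600/3.9900
= 2.2456

2.2456


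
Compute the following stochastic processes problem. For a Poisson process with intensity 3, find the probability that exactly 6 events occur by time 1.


P(N(t)=k) = (lambda*t)^k * exp(-lambda*t) / k!
lambda*t = 3
= 3^6 * exp(-3) / 6!
= 729 * 0.0498 / 720
= 0.0504

0.0504


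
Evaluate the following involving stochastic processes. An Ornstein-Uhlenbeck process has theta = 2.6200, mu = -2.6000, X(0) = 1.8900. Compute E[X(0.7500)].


E[X(t)] = mu + (X(0) - mu)*exp(-theta*t)
= -2.6000 + (1.8900 - -2.6000)*exp(-2.6200*0.7500)
= -2.6000 + 4.4900 * 0.1402
= -1.9707

-1.9707


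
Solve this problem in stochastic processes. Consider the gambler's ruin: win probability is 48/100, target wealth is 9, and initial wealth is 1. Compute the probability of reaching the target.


Gambler's ruin formula:
r = q/p = 0.5200/0.4800 = 1.0833
P(win) = (1 - r^i)/(1 - r^N)
= (1 - 1.0833^1)/(1 - 1.0833^9)
= 0.0790

0.0790


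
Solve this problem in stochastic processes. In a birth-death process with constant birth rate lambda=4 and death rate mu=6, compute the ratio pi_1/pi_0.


For birth-death process, pi_n/pi_0 = (lambda/mu)^n
= (4/6)^1
= 0.6667

0.6667


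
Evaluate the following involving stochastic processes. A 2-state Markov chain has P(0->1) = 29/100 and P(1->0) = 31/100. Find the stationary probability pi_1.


Stationary distribution: pi_0 = p10/(p01+p10), pi_1 = p01/(p01+p10)
p01 = 0.2900, p10 = 0.3100
pi_1 = 0.4833

0.4833


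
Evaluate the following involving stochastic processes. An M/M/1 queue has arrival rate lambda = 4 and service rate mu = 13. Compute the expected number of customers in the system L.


rho = 4/13 = 0.3077
L = rho/(1-rho)
= 0.3077/0.6923
= 0.4444

0.4444


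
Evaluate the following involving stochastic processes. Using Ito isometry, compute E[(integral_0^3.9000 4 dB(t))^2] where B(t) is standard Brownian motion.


By Ito isometry: E[(int f dB)^2] = int f^2 dt
= 4^2 * 3.9000
= 16 * 3.9000 = 62.4000

62.4000


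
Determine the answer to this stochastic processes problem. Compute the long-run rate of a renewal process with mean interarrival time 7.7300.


Long-run renewal rate = 1/E(X)
= 1/7.7300
= 0.1294

0.1294


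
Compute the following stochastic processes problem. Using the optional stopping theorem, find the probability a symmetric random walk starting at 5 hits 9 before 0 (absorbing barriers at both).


By optional stopping theorem: E(M at tau) = M(0) = 5
P(hit 9)*9 + P(hit 0)*0 = 5
P(hit 9) = (5 - 0)/(9 - 0) = 5/9 = 0.5556

0.5556


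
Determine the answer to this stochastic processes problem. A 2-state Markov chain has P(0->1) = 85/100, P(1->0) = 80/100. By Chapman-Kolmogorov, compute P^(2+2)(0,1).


P^4 = P^2 * P^2
Computing via matrix multiplication of the transition matrix.
Entry (0,1) of P^4 = 0.4232

0.4232


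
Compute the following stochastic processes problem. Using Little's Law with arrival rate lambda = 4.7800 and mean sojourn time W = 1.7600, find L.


Little's Law: L = lambda * W
= 4.7800 * 1.7600
= 8.4128

8.4128


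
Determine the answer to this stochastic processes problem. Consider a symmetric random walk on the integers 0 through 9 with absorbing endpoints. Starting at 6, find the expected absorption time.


For symmetric RW on 0,...,N with absorbing barriers, E(i) = i*(N-i)
E(6) = 6 * 3 = 18

18


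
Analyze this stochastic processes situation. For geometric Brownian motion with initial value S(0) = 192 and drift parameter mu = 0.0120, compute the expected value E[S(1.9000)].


E[S(t)] = S(0) * exp(mu * t)
= 192 * exp(0.0120 * 1.9000)
= 192 * 1.0231
= 196.4279

196.4279


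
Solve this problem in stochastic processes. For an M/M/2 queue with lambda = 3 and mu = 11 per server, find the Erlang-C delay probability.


a = lambda/mu = 0.2727
rho = a/c = 0.1364
Erlang-C formula applied:
C(c,a) = 0.0327

0.0327


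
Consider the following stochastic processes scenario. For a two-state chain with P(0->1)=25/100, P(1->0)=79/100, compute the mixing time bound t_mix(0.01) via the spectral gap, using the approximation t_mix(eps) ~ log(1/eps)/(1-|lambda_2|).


lambda_2 = |1 - p01 - p10| = |1 - 0.2500 - 0.7900| = 0.0400
t_mix ~ log(1/eps)/(1 - |lambda_2|)
= log(100)/(1 - 0.0400) = 4.6052/0.9600
= 4.7971

4.7971


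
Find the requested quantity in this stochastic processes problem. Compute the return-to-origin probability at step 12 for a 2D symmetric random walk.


P = C(12,6)^2 / 4^12
= 924^2 / 16777216
= 853776 / 16777216
= 0.0509

0.0509


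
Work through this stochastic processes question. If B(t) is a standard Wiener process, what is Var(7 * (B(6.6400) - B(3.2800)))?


Var(alpha*(B(t)-B(s))) = alpha^2 * (t-s)
= 7^2 * (6.6400 - 3.2800)
= 49 * 3.3600
= 164.6400

164.6400


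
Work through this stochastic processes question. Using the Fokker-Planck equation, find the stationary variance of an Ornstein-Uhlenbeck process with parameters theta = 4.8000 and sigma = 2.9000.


Stationary variance = sigma^2 / (2*theta)
= 2.9000^2 / (2*4.8000)
= 8.4100 / 9.6000
= 0.8760

0.8760


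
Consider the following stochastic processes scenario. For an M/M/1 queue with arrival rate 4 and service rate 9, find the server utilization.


rho = lambda/mu
= 4/9
= 0.4444

0.4444


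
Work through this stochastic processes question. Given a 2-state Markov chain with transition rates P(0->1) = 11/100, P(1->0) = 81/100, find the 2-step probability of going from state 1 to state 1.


Computing P^2 by matrix multiplication.
P = [[0.8900, 0.1100], [0.8100, 0.1900]]
After raising P to the power 2:
P^2(1,1) = 0.1252

0.1252


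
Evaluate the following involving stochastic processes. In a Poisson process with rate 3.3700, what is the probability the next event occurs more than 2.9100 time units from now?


P(X > t) = exp(-lambda * t)
= exp(-3.3700 * 2.9100)
= exp(-9.8067) = 5.5081e-05

5.5081e-05


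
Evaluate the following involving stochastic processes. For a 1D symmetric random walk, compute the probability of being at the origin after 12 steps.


P(S(12) = 0) = C(12,6) / 4^6
= 924 / 4096
= 0.2256

0.2256


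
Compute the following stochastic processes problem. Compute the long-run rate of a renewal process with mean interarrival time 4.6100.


Long-run renewal rate = 1/E(X)
= 1/4.6100
= 0.2169

0.2169


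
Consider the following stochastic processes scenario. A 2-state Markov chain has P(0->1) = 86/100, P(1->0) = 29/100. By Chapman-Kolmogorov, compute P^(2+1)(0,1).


P^3 = P^2 * P^1
Computing via matrix multiplication of the transition matrix.
Entry (0,1) of P^3 = 0.7503

0.7503


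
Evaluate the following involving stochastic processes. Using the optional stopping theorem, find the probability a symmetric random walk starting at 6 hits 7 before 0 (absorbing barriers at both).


By optional stopping theorem: E(M at tau) = M(0) = 6
P(hit 7)*7 + P(hit 0)*0 = 6
P(hit 7) = (6 - 0)/(7 - 0) = 6/7 = 0.8571

0.8571


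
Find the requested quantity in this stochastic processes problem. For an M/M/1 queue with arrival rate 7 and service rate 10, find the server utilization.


rho = lambda/mu
= 7/10
= 0.7000

0.7000


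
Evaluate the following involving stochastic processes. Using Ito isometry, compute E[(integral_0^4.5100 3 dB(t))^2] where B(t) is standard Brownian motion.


By Ito isometry: E[(int f dB)^2] = int f^2 dt
= 3^2 * 4.5100
= 9 * 4.5100 = 40.5900

40.5900


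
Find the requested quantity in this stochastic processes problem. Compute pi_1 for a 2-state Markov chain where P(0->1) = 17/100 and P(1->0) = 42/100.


Stationary distribution: pi_0 = p10/(p01+p10), pi_1 = p01/(p01+p10)
p01 = 0.1700, p10 = 0.4200
pi_1 = 0.2881

0.2881


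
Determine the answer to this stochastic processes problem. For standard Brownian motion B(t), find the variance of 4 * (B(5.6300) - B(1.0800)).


Var(alpha*(B(t)-B(s))) = alpha^2 * (t-s)
= 4^2 * (5.6300 - 1.0800)
= 16 * 4.5500
= 72.8000

72.8000


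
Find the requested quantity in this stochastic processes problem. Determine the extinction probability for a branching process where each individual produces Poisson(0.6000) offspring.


Since mu = 0.6000 <= 1, extinction probability = 1.

1.0000


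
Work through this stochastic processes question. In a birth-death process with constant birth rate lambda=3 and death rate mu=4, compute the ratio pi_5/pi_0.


For birth-death process, pi_n/pi_0 = (lambda/mu)^n
= (3/4)^5
= 0.2373

0.2373


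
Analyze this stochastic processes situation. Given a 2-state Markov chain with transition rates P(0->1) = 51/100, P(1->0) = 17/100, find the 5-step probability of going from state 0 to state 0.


Computing P^5 by matrix multiplication.
P = [[0.4900, 0.5100], [0.1700, 0.8300]]
After raising P to the power 5:
P^5(0,0) = 0.2525

0.2525


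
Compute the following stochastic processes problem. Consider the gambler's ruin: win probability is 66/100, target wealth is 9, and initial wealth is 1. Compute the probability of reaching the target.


Gambler's ruin formula:
r = q/p = 0.3400/0.6600 = 0.5152
P(win) = (1 - r^i)/(1 - r^N)
= (1 - 0.5152^1)/(1 - 0.5152^9)
= 0.4861

0.4861


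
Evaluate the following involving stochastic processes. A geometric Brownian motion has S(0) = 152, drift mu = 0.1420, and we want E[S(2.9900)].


E[S(t)] = S(0) * exp(mu * t)
= 152 * exp(0.1420 * 2.9900)
= 152 * 1.5289
= 232.4001

232.4001


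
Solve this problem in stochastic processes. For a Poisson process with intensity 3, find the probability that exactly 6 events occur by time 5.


P(N(t)=k) = (lambda*t)^k * exp(-lambda*t) / k!
lambda*t = 15
= 15^6 * exp(-15) / 6!
= 11390625 * 3.0590e-07 / 720
= 0.0048

0.0048


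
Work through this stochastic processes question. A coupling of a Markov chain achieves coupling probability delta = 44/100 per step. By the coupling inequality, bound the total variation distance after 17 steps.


TV distance bound <= (1-delta)^n
= (1 - 0.4400)^17
= 0.5600^17
= 5.2384e-05

5.2384e-05


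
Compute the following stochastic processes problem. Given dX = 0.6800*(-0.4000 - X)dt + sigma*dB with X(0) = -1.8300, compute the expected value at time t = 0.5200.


E[X(t)] = mu + (X(0) - mu)*exp(-theta*t)
= -0.4000 + (-1.8300 - -0.4000)*exp(-0.6800*0.5200)
= -0.4000 + -1.4300 * 0.7022
= -1.4041

-1.4041


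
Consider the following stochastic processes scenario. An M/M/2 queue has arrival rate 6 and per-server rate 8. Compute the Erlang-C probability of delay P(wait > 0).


a = lambda/mu = 0.7500
rho = a/c = 0.3750
Erlang-C formula applied:
C(c,a) = 0.2045

0.2045


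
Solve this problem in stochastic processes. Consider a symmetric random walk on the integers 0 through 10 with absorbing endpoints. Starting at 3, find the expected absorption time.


For symmetric RW on 0,...,N with absorbing barriers, E(i) = i*(N-i)
E(3) = 3 * 7 = 21

21


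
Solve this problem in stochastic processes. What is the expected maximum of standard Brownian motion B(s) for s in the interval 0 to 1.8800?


E(max B(s)) = sqrt(2t/pi)
= sqrt(2*1.8800/pi)
= sqrt(1.1968)
= 1.0940

1.0940


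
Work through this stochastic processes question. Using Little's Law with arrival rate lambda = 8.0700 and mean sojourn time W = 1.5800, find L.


Little's Law: L = lambda * W
= 8.0700 * 1.5800
= 12.7506

12.7506


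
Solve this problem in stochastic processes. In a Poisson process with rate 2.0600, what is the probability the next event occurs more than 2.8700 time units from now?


P(X > t) = exp(-lambda * t)
= exp(-2.0600 * 2.8700)
= exp(-5.9122) = 0.0027

0.0027


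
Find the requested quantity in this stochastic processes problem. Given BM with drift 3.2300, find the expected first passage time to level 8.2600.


Expected first passage time = a/mu
= 8.2600/3.2300
= 2.5573

2.5573


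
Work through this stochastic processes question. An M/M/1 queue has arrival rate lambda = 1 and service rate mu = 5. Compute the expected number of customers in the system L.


rho = 1/5 = 0.2000
L = rho/(1-rho)
= 0.2000/0.8000
= 0.2500

0.2500


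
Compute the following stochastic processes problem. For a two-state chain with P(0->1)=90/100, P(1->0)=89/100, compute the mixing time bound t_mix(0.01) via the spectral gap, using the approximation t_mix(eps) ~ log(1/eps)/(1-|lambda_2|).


lambda_2 = |1 - p01 - p10| = |1 - 0.9000 - 0.8900| = 0.7900
t_mix ~ log(1/eps)/(1 - |lambda_2|)
= log(100)/(1 - 0.7900) = 4.6052/0.2100
= 21.9294

21.9294


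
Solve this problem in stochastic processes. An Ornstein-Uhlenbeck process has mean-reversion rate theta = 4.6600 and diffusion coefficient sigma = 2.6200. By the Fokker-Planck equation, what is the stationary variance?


Stationary variance = sigma^2 / (2*theta)
= 2.6200^2 / (2*4.6600)
= 6.8644 / 9.3200
= 0.7365

0.7365


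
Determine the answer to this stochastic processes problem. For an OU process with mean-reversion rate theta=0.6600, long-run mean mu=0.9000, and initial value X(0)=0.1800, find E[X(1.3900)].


E[X(t)] = mu + (X(0) - mu)*exp(-theta*t)
= 0.9000 + (0.1800 - 0.9000)*exp(-0.6600*1.3900)
= 0.9000 + -0.7200 * 0.3996
= 0.6123

0.6123


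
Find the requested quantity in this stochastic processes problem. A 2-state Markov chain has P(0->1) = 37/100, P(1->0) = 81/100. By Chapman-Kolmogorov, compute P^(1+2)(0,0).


P^3 = P^1 * P^2
Computing via matrix multiplication of the transition matrix.
Entry (0,0) of P^3 = 0.6846

0.6846


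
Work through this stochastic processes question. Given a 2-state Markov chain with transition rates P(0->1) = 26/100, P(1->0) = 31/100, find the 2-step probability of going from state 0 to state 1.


Computing P^2 by matrix multiplication.
P = [[0.7400, 0.2600], [0.3100, 0.6900]]
After raising P to the power 2:
P^2(0,1) = 0.3718

0.3718


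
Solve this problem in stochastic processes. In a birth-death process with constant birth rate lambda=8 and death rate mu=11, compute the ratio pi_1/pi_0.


For birth-death process, pi_n/pi_0 = (lambda/mu)^n
= (8/11)^1
= 0.7273

0.7273


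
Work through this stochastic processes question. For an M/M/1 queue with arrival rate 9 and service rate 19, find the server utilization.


rho = lambda/mu
= 9/19
= 0.4737

0.4737


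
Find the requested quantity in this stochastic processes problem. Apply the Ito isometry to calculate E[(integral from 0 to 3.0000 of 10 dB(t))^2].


By Ito isometry: E[(int f dB)^2] = int f^2 dt
= 10^2 * 3.0000
= 100 * 3.0000 = 300.0000

300.0000


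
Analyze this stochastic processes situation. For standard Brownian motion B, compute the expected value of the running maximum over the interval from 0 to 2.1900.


E(max B(s)) = sqrt(2t/pi)
= sqrt(2*2.1900/pi)
= sqrt(1.3942)
= 1.1808

1.1808


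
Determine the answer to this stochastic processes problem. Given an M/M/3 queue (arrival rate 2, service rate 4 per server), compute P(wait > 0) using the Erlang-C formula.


a = lambda/mu = 0.5000
rho = a/c = 0.1667
Erlang-C formula applied:
C(c,a) = 0.0152

0.0152


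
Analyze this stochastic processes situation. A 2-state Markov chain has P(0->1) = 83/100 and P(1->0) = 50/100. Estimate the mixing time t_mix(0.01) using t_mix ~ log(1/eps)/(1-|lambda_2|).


lambda_2 = |1 - p01 - p10| = |1 - 0.8300 - 0.5000| = 0.3300
t_mix ~ log(1/eps)/(1 - |lambda_2|)
= log(100)/(1 - 0.3300) = 4.6052/0.6700
= 6.8734

6.8734


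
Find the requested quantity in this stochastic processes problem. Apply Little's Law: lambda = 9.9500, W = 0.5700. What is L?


Little's Law: L = lambda * W
= 9.9500 * 0.5700
= 5.6715

5.6715


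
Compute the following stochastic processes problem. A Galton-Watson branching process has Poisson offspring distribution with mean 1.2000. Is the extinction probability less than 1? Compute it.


Since mu = 1.2000 > 1, extinction prob q < 1.
Solve s = exp(mu*(s-1)) iteratively.
q = 0.6863

0.6863


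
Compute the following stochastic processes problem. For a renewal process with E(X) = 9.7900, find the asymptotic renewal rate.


Long-run renewal rate = 1/E(X)
= 1/9.7900
= 0.1021

0.1021


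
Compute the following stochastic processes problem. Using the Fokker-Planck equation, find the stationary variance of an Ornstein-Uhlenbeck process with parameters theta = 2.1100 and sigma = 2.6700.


Stationary variance = sigma^2 / (2*theta)
= 2.6700^2 / (2*2.1100)
= 7.1289 / 4.2200
= 1.6893

1.6893


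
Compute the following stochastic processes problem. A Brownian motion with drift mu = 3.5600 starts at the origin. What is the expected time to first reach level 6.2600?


Expected first passage time = a/mu
= 6.2600/3.5600
= 1.7584

1.7584


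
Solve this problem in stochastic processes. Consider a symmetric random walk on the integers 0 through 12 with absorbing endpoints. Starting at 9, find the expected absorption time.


For symmetric RW on 0,...,N with absorbing barriers, E(i) = i*(N-i)
E(9) = 9 * 3 = 27

27


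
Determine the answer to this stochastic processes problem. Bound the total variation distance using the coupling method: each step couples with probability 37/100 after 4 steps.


TV distance bound <= (1-delta)^n
= (1 - 0.3700)^4
= 0.6300^4
= 0.1575

0.1575


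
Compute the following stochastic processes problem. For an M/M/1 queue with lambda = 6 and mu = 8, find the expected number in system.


rho = 6/8 = 0.7500
L = rho/(1-rho)
= 0.7500/0.2500
= 3.0000

3.0000


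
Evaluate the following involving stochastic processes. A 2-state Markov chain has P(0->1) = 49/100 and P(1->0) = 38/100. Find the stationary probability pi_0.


Stationary distribution: pi_0 = p10/(p01+p10), pi_1 = p01/(p01+p10)
p01 = 0.4900, p10 = 0.3800
pi_0 = 0.4368

0.4368


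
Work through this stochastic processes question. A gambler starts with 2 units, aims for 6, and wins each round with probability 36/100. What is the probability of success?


Gambler's ruin formula:
r = q/p = 0.6400/0.3600 = 1.7778
P(win) = (1 - r^i)/(1 - r^N)
= (1 - 1.7778^2)/(1 - 1.7778^6)
= 0.0707

0.0707


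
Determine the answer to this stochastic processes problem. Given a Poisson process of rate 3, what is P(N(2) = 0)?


P(N(t)=k) = (lambda*t)^k * exp(-lambda*t) / k!
lambda*t = 6
= 6^0 * exp(-6) / 0!
= 1 * 0.0025 / 1
= 0.0025

0.0025


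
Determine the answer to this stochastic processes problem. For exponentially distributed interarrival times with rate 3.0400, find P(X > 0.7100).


P(X > t) = exp(-lambda * t)
= exp(-3.0400 * 0.7100)
= exp(-2.1584) = 0.1155

0.1155


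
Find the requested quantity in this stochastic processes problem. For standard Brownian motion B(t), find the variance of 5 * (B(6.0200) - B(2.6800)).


Var(alpha*(B(t)-B(s))) = alpha^2 * (t-s)
= 5^2 * (6.0200 - 2.6800)
= 25 * 3.3400
= 83.5000

83.5000


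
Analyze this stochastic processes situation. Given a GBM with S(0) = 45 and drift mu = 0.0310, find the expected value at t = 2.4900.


E[S(t)] = S(0) * exp(mu * t)
= 45 * exp(0.0310 * 2.4900)
= 45 * 1.0802
= 48.6111

48.6111


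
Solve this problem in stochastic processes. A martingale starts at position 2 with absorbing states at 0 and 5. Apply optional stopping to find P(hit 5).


By optional stopping theorem: E(M at tau) = M(0) = 2
P(hit 5)*5 + P(hit 0)*0 = 2
P(hit 5) = (2 - 0)/(5 - 0) = 2/5 = 0.4000

0.4000


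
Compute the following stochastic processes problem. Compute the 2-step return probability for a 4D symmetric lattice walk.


P(return in 2 steps) = P(reverse first step) = 1/(2d)
= 1/8
= 0.1250

0.1250


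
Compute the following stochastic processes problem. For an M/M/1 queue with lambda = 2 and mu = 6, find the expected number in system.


rho = 2/6 = 0.3333
L = rho/(1-rho)
= 0.3333/0.6667
= 0.5000

0.5000


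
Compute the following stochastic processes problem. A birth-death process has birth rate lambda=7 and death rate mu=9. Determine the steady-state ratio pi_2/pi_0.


For birth-death process, pi_n/pi_0 = (lambda/mu)^n
= (7/9)^2
= 0.6049

0.6049


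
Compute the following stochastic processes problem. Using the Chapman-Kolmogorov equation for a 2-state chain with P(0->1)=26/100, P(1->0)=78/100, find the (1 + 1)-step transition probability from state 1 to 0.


P^2 = P^1 * P^1
Computing via matrix multiplication of the transition matrix.
Entry (1,0) of P^2 = 0.7488

0.7488


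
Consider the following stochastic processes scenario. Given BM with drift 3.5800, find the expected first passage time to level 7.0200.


Expected first passage time = a/mu
= 7.0200/3.5800
= 1.9609

1.9609


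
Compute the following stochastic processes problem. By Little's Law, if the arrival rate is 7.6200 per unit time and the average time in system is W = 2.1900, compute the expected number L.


Little's Law: L = lambda * W
= 7.6200 * 2.1900
= 16.6878

16.6878


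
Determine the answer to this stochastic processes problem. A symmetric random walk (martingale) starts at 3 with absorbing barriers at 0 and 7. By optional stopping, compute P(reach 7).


By optional stopping theorem: E(M at tau) = M(0) = 3
P(hit 7)*7 + P(hit 0)*0 = 3
P(hit 7) = (3 - 0)/(7 - 0) = 3/7 = 0.4286

0.4286


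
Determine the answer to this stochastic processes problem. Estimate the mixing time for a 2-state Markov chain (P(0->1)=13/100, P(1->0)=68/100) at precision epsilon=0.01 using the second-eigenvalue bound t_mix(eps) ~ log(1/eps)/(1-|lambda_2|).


lambda_2 = |1 - p01 - p10| = |1 - 0.1300 - 0.6800| = 0.1900
t_mix ~ log(1/eps)/(1 - |lambda_2|)
= log(100)/(1 - 0.1900) = 4.6052/0.8100
= 5.6854

5.6854


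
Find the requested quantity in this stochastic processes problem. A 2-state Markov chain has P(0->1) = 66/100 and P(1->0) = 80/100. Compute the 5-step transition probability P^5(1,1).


Computing P^5 by matrix multiplication.
P = [[0.3400, 0.6600], [0.8000, 0.2000]]
After raising P to the power 5:
P^5(1,1) = 0.4408

0.4408


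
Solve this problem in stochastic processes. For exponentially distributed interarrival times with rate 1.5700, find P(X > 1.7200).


P(X > t) = exp(-lambda * t)
= exp(-1.5700 * 1.7200)
= exp(-2.7004) = 0.0672

0.0672


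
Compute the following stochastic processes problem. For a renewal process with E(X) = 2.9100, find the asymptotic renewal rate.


Long-run renewal rate = 1/E(X)
= 1/2.9100
= 0.3436

0.3436


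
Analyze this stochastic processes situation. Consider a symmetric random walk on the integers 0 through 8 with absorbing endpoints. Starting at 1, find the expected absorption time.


For symmetric RW on 0,...,N with absorbing barriers, E(i) = i*(N-i)
E(1) = 1 * 7 = 7

7


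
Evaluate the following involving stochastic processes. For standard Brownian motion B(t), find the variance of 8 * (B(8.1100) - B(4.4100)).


Var(alpha*(B(t)-B(s))) = alpha^2 * (t-s)
= 8^2 * (8.1100 - 4.4100)
= 64 * 3.7000
= 236.8000

236.8000


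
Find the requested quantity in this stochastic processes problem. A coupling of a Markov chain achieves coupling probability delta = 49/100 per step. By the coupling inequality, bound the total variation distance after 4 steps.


TV distance bound <= (1-delta)^n
= (1 - 0.4900)^4
= 0.5100^4
= 0.0677

0.0677


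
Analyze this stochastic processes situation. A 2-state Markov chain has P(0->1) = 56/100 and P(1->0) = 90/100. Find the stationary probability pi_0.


Stationary distribution: pi_0 = p10/(p01+p10), pi_1 = p01/(p01+p10)
p01 = 0.5600, p10 = 0.9000
pi_0 = 0.6164

0.6164


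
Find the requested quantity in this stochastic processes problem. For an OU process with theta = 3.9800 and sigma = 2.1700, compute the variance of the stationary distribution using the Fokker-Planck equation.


Stationary variance = sigma^2 / (2*theta)
= 2.1700^2 / (2*3.9800)
= 4.7089 / 7.9600
= 0.5916

0.5916


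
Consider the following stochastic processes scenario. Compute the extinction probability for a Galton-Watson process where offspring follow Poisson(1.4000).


Since mu = 1.4000 > 1, extinction prob q < 1.
Solve s = exp(mu*(s-1)) iteratively.
q = 0.4890

0.4890


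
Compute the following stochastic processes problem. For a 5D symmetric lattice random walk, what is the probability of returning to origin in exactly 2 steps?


P(return in 2 steps) = P(reverse first step) = 1/(2d)
= 1/10
= 0.1000

0.1000


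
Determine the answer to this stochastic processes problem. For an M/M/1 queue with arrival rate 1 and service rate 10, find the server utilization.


rho = lambda/mu
= 1/10
= 0.1000

0.1000


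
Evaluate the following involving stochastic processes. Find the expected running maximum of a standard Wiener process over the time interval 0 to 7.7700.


E(max B(s)) = sqrt(2t/pi)
= sqrt(2*7.7700/pi)
= sqrt(4.9465)
= 2.2241

2.2241


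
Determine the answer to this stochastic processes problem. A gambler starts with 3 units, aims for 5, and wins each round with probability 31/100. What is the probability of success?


Gambler's ruin formula:
r = q/p = 0.6900/0.3100 = 2.2258
P(win) = (1 - r^i)/(1 - r^N)
= (1 - 2.2258^3)/(1 - 2.2258^5)
= 0.1870

0.1870


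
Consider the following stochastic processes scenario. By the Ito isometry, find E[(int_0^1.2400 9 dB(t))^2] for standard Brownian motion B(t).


By Ito isometry: E[(int f dB)^2] = int f^2 dt
= 9^2 * 1.2400
= 81 * 1.2400 = 100.4400

100.4400


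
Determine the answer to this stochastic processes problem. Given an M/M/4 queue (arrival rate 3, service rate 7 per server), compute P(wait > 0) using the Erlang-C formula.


a = lambda/mu = 0.4286
rho = a/c = 0.1071
Erlang-C formula applied:
C(c,a) = 0.0010

0.0010


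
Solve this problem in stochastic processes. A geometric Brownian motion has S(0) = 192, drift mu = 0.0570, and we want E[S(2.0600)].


E[S(t)] = S(0) * exp(mu * t)
= 192 * exp(0.0570 * 2.0600)
= 192 * 1.1246
= 215.9216

215.9216


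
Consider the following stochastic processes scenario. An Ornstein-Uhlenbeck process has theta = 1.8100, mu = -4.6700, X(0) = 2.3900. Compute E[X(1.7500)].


E[X(t)] = mu + (X(0) - mu)*exp(-theta*t)
= -4.6700 + (2.3900 - -4.6700)*exp(-1.8100*1.7500)
= -4.6700 + 7.0600 * 0.0421
= -4.3727

-4.3727


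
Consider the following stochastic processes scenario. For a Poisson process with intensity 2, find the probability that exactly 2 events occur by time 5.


P(N(t)=k) = (lambda*t)^k * exp(-lambda*t) / k!
lambda*t = 10
= 10^2 * exp(-10) / 2!
= 100 * 4.5400e-05 / 2
= 0.0023

0.0023


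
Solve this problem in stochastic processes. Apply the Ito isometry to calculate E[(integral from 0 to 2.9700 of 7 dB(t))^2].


By Ito isometry: E[(int f dB)^2] = int f^2 dt
= 7^2 * 2.9700
= 49 * 2.9700 = 145.5300

145.5300


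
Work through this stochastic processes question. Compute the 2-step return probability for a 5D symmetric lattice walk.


P(return in 2 steps) = P(reverse first step) = 1/(2d)
= 1/10
= 0.1000

0.1000


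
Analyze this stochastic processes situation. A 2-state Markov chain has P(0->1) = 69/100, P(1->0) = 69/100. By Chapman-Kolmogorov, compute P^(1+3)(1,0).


P^4 = P^1 * P^3
Computing via matrix multiplication of the transition matrix.
Entry (1,0) of P^4 = 0.4896

0.4896


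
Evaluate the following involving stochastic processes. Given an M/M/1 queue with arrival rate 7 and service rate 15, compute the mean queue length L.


rho = 7/15 = 0.4667
L = rho/(1-rho)
= 0.4667/0.5333
= 0.8750

0.8750


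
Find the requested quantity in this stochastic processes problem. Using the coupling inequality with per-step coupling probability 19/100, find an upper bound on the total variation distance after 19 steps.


TV distance bound <= (1-delta)^n
= (1 - 0.1900)^19
= 0.8100^19
= 0.0182

0.0182


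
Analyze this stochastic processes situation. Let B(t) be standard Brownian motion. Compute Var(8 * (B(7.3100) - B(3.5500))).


Var(alpha*(B(t)-B(s))) = alpha^2 * (t-s)
= 8^2 * (7.3100 - 3.5500)
= 64 * 3.7600
= 240.6400

240.6400


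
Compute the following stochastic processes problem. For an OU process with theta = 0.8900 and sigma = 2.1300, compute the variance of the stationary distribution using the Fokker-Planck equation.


Stationary variance = sigma^2 / (2*theta)
= 2.1300^2 / (2*0.8900)
= 4.5369 / 1.7800
= 2.5488

2.5488


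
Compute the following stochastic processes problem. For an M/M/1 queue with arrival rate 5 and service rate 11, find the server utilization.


rho = lambda/mu
= 5/11
= 0.4545

0.4545


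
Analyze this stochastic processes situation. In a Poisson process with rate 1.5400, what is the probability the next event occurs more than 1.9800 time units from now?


P(X > t) = exp(-lambda * t)
= exp(-1.5400 * 1.9800)
= exp(-3.0492) = 0.0474

0.0474


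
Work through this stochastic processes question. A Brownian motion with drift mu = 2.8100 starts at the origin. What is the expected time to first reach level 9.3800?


Expected first passage time = a/mu
= 9.3800/2.8100
= 3.3381

3.3381


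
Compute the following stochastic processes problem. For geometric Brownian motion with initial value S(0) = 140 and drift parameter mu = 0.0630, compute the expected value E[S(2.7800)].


E[S(t)] = S(0) * exp(mu * t)
= 140 * exp(0.0630 * 2.7800)
= 140 * 1.1914
= 166.7978

166.7978


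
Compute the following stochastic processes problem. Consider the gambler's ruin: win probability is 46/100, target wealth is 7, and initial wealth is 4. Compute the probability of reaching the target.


Gambler's ruin formula:
r = q/p = 0.5400/0.4600 = 1.1739
P(win) = (1 - r^i)/(1 - r^N)
= (1 - 1.1739^4)/(1 - 1.1739^7)
= 0.4339

0.4339


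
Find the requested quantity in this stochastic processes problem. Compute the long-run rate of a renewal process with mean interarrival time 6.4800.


Long-run renewal rate = 1/E(X)
= 1/6.4800
= 0.1543

0.1543


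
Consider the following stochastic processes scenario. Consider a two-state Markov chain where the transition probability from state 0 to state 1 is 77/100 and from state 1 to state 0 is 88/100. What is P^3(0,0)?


Computing P^3 by matrix multiplication.
P = [[0.2300, 0.7700], [0.8800, 0.1200]]
After raising P to the power 3:
P^3(0,0) = 0.4052

0.4052


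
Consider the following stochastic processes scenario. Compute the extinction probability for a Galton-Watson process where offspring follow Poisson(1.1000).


Since mu = 1.1000 > 1, extinction prob q < 1.
Solve s = exp(mu*(s-1)) iteratively.
q = 0.8239

0.8239


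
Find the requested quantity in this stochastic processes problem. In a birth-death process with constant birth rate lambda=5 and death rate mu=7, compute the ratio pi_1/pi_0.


For birth-death process, pi_n/pi_0 = (lambda/mu)^n
= (5/7)^1
= 0.7143

0.7143


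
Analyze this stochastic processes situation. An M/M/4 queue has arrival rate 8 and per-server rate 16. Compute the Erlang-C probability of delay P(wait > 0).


a = lambda/mu = 0.5000
rho = a/c = 0.1250
Erlang-C formula applied:
C(c,a) = 0.0018

0.0018


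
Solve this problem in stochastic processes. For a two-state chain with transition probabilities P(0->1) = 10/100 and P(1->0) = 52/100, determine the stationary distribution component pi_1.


Stationary distribution: pi_0 = p10/(p01+p10), pi_1 = p01/(p01+p10)
p01 = 0.1000, p10 = 0.5200
pi_1 = 0.1613

0.1613


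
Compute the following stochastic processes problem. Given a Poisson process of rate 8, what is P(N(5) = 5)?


P(N(t)=k) = (lambda*t)^k * exp(-lambda*t) / k!
lambda*t = 40
= 40^5 * exp(-40) / 5!
= 102400000 * 4.2484e-18 / 120
= 3.6253e-12

3.6253e-12


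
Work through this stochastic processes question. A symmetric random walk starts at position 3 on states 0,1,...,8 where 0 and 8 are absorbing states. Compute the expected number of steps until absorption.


For symmetric RW on 0,...,N with absorbing barriers, E(i) = i*(N-i)
E(3) = 3 * 5 = 15

15


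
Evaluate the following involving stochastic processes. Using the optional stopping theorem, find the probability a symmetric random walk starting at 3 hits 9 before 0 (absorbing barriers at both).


By optional stopping theorem: E(M at tau) = M(0) = 3
P(hit 9)*9 + P(hit 0)*0 = 3
P(hit 9) = (3 - 0)/(9 - 0) = 1/3 = 0.3333

0.3333


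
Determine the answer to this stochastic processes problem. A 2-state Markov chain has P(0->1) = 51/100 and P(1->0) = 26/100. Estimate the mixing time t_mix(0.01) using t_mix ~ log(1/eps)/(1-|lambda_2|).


lambda_2 = |1 - p01 - p10| = |1 - 0.5100 - 0.2600| = 0.2300
t_mix ~ log(1/eps)/(1 - |lambda_2|)
= log(100)/(1 - 0.2300) = 4.6052/0.7700
= 5.9807

5.9807


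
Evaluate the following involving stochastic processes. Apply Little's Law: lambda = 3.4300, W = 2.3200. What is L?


Little's Law: L = lambda * W
= 3.4300 * 2.3200
= 7.9576

7.9576


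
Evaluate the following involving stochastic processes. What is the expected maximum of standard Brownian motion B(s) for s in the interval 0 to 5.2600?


E(max B(s)) = sqrt(2t/pi)
= sqrt(2*5.2600/pi)
= sqrt(3.3486)
= 1.8299

1.8299


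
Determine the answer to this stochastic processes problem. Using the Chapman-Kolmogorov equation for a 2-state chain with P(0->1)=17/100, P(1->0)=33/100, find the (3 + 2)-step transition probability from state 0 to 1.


P^5 = P^3 * P^2
Computing via matrix multiplication of the transition matrix.
Entry (0,1) of P^5 = 0.3294

0.3294


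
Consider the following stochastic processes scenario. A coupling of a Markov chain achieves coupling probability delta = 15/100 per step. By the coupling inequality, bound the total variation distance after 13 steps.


TV distance bound <= (1-delta)^n
= (1 - 0.1500)^13
= 0.8500^13
= 0.1209

0.1209


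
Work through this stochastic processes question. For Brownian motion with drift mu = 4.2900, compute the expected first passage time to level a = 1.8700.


Expected first passage time = a/mu
= 1.8700/4.2900
= 0.4359

0.4359


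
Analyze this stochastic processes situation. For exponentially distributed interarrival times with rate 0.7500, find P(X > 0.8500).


P(X > t) = exp(-lambda * t)
= exp(-0.7500 * 0.8500)
= exp(-0.6375) = 0.5286

0.5286


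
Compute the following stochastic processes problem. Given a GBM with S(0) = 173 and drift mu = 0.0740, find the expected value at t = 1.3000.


E[S(t)] = S(0) * exp(mu * t)
= 173 * exp(0.0740 * 1.3000)
= 173 * 1.1010
= 190.4694

190.4694


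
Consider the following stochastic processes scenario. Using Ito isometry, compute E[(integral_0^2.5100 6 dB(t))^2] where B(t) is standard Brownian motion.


By Ito isometry: E[(int f dB)^2] = int f^2 dt
= 6^2 * 2.5100
= 36 * 2.5100 = 90.3600

90.3600


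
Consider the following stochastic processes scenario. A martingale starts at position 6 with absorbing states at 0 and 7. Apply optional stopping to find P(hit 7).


By optional stopping theorem: E(M at tau) = M(0) = 6
P(hit 7)*7 + P(hit 0)*0 = 6
P(hit 7) = (6 - 0)/(7 - 0) = 6/7 = 0.8571

0.8571


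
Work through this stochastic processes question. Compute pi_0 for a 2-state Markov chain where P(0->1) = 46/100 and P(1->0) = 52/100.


Stationary distribution: pi_0 = p10/(p01+p10), pi_1 = p01/(p01+p10)
p01 = 0.4600, p10 = 0.5200
pi_0 = 0.5306

0.5306


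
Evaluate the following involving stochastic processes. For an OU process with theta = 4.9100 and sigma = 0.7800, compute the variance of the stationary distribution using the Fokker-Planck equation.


Stationary variance = sigma^2 / (2*theta)
= 0.7800^2 / (2*4.9100)
= 0.6084 / 9.8200
= 0.0620

0.0620


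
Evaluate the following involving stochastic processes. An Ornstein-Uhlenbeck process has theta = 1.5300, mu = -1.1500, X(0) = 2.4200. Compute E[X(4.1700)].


E[X(t)] = mu + (X(0) - mu)*exp(-theta*t)
= -1.1500 + (2.4200 - -1.1500)*exp(-1.5300*4.1700)
= -1.1500 + 3.5700 * 0.0017
= -1.1439

-1.1439


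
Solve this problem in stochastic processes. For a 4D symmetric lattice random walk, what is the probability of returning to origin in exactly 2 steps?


P(return in 2 steps) = P(reverse first step) = 1/(2d)
= 1/8
= 0.1250

0.1250


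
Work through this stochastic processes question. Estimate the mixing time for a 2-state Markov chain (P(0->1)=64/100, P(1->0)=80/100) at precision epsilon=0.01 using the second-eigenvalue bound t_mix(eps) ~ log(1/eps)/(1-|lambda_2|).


lambda_2 = |1 - p01 - p10| = |1 - 0.6400 - 0.8000| = 0.4400
t_mix ~ log(1/eps)/(1 - |lambda_2|)
= log(100)/(1 - 0.4400) = 4.6052/0.5600
= 8.2235

8.2235


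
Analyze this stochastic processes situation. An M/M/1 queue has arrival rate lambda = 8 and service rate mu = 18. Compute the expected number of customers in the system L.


rho = 8/18 = 0.4444
L = rho/(1-rho)
= 0.4444/0.5556
= 0.8000

0.8000


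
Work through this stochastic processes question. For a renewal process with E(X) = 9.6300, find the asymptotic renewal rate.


Long-run renewal rate = 1/E(X)
= 1/9.6300
= 0.1038

0.1038


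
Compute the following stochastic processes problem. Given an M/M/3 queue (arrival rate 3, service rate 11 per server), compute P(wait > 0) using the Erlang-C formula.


a = lambda/mu = 0.2727
rho = a/c = 0.0909
Erlang-C formula applied:
C(c,a) = 0.0028

0.0028


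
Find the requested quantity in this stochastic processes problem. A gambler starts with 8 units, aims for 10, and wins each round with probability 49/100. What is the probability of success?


Gambler's ruin formula:
r = q/p = 0.5100/0.4900 = 1.0408
P(win) = (1 - r^i)/(1 - r^N)
= (1 - 1.0408^8)/(1 - 1.0408^10)
= 0.7668

0.7668


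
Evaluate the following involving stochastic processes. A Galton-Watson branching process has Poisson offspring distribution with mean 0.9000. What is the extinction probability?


Since mu = 0.9000 <= 1, extinction probability = 1.

1.0000


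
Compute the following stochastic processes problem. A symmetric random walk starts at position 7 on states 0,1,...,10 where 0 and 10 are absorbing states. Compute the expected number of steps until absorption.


For symmetric RW on 0,...,N with absorbing barriers, E(i) = i*(N-i)
E(7) = 7 * 3 = 21

21


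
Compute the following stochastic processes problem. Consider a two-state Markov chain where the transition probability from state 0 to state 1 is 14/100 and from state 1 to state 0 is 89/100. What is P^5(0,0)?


Computing P^5 by matrix multiplication.
P = [[0.8600, 0.1400], [0.8900, 0.1100]]
After raising P to the power 5:
P^5(0,0) = 0.8641

0.8641


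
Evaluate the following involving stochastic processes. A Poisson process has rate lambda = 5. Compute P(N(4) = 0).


P(N(t)=k) = (lambda*t)^k * exp(-lambda*t) / k!
lambda*t = 20
= 20^0 * exp(-20) / 0!
= 1 * 2.0612e-09 / 1
= 2.0612e-09

2.0612e-09


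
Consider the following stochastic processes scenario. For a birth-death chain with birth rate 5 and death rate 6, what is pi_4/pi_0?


For birth-death process, pi_n/pi_0 = (lambda/mu)^n
= (5/6)^4
= 0.4823

0.4823


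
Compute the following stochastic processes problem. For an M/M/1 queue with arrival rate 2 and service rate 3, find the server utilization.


rho = lambda/mu
= 2/3
= 0.6667

0.6667


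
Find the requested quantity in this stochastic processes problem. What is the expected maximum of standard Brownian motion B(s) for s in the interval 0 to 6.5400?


E(max B(s)) = sqrt(2t/pi)
= sqrt(2*6.5400/pi)
= sqrt(4.1635)
= 2.0405

2.0405
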